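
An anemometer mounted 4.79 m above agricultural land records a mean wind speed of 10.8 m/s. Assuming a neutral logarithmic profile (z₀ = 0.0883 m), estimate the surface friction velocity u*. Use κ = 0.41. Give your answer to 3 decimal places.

u* ≈ 1.109 m/s

Log law: V(z) = (u*/κ) · ln(z/z₀) ⇒ u* = κ · V / ln(z/z₀)
u* = 0.41 × 10.8 / ln(4.79/0.0883) = 0.41 × 10.8 / 3.9935
   = 4.4280 / 3.9935 = 1.1088 m/s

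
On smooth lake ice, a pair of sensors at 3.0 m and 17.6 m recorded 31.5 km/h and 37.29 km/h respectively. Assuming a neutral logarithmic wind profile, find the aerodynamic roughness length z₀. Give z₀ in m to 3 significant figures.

z₀ ≈ 0.000198 m

Log law: V(z) ∝ ln(z/z₀). With r = V₁/V₂ = 31.5/37.29 = 0.84473,
r · ln(z₂/z₀) = ln(z₁/z₀) ⇒ ln z₀ = (ln z₁ − r·ln z₂)/(1 − r)
ln z₀ = (1.09861 − 0.84473×2.86790) / 0.15527 = -8.5270
z₀ = exp(-8.5270) = 0.0001980 m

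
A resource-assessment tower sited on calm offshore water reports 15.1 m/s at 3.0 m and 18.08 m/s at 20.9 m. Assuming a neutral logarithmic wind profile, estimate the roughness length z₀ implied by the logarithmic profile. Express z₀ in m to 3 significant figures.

z₀ ≈ 0.000160 m

Log law: V(z) ∝ ln(z/z₀). With r = V₁/V₂ = 15.1/18.08 = 0.83518,
r · ln(z₂/z₀) = ln(z₁/z₀) ⇒ ln z₀ = (ln z₁ − r·ln z₂)/(1 − r)
ln z₀ = (1.09861 − 0.83518×3.03975) / 0.16482 = -8.7373
z₀ = exp(-8.7373) = 0.0001605 m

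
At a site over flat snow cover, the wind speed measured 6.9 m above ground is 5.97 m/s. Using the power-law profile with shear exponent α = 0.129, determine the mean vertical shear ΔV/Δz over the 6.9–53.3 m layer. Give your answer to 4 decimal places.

0.0388 m/s/m

Power law: V₂ = V₁ · (z₂/z₁)^α = 5.97 × (7.7246)^0.129 = 7.7716 m/s
ΔV/Δz = (7.7716 − 5.97)/(53.3 − 6.9) = 1.8016/46.4000 = 0.03883 m/s/m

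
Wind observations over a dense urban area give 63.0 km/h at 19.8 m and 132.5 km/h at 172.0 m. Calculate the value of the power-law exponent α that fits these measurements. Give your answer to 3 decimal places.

α ≈ 0.344

Power law: V₂/V₁ = (z₂/z₁)^α ⇒ α = ln(V₂/V₁) / ln(z₂/z₁)
α = ln(132.5/63.0) / ln(172.0/19.8) = ln(2.1032) / ln(8.6869)
  = 0.74345 / 2.16181 = 0.34390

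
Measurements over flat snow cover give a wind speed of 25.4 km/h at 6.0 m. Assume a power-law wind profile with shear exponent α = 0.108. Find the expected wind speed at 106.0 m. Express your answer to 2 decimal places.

Power-law profile: V₂ = V₁ · (z₂/z₁)^α
V₂ = 25.4 × (106.0/6.0)^0.108 = 25.4 × (17.6667)^0.108
    = 25.4 × 1.3636 = 34.6359 km/h

34.64 km/h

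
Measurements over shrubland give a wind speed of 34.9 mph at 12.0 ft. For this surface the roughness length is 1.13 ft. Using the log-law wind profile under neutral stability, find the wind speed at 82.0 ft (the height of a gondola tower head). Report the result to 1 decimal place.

Log law: V(z) ∝ ln(z/z₀), so V₂/V₁ = ln(z₂/z₀) / ln(z₁/z₀).
ln(82.0/1.13) = 4.2845, ln(12.0/1.13) = 2.3627
V₂ = 34.9 × 4.2845/2.3627 = 34.9 × 1.8134 = 63.2877 mph

63.3 mph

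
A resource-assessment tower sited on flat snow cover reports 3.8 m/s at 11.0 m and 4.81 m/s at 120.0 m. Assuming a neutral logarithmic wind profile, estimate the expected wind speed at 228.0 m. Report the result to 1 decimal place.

5.1 m/s

Log law: V ∝ ln(z/z₀). From the pair, with r = V₁/V₂ = 0.79002,
ln z₀ = (ln z₁ − r·ln z₂)/(1 − r) = (2.3979 − 0.79002×4.7875)/0.20998 = -6.5927 → z₀ = 0.001370 m
V₃ = V₁ · ln(z₃/z₀)/ln(z₁/z₀) = 3.8 × 12.0220/8.9906 = 5.0813 m/s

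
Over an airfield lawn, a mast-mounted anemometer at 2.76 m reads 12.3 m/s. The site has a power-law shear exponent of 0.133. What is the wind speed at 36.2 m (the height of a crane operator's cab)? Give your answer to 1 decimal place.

Power-law profile: V₂ = V₁ · (z₂/z₁)^α
V₂ = 12.3 × (36.2/2.76)^0.133 = 12.3 × (13.1159)^0.133
    = 12.3 × 1.4082 = 17.3210 m/s

17.3 m/s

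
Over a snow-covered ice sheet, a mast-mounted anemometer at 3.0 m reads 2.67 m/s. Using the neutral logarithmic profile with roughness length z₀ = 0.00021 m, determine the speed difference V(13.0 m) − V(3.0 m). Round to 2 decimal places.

0.41 m/s

Log law: V₂ = V₁ · ln(z₂/z₀)/ln(z₁/z₀) = 2.67 × 11.0334/9.5670 = 3.0792 m/s
ΔV = 3.0792 − 2.67 = 0.4092 m/s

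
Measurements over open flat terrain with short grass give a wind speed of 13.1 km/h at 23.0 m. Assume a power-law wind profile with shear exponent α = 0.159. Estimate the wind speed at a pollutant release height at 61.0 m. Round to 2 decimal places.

Power-law profile: V₂ = V₁ · (z₂/z₁)^α
V₂ = 13.1 × (61.0/23.0)^0.159 = 13.1 × (2.6522)^0.159
    = 13.1 × 1.1678 = 15.2976 km/h

15.30 km/h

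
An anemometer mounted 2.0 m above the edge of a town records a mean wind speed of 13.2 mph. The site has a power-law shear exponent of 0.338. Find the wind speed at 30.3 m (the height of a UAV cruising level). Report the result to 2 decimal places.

Power-law profile: V₂ = V₁ · (z₂/z₁)^α
V₂ = 13.2 × (30.3/2.0)^0.338 = 13.2 × (15.1500)^0.338
    = 13.2 × 2.5060 = 33.0791 mph

33.08 mph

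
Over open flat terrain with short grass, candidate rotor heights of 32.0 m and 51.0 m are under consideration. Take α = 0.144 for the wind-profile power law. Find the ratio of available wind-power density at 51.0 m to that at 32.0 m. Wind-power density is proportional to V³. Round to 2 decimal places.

1.22

Speed ratio: V_B/V_A = (z_B/z_A)^α = (51.0/32.0)^0.144 = (1.5938)^0.144 = 1.06942
Power-density ratio: P_B/P_A = (V_B/V_A)³ = (1.06942)³ = 1.22305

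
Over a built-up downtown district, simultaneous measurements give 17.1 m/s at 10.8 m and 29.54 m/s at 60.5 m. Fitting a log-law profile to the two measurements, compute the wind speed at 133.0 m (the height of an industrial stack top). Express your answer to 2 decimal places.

Log law: V ∝ ln(z/z₀). From the pair, with r = V₁/V₂ = 0.57888,
ln z₀ = (ln z₁ − r·ln z₂)/(1 − r) = (2.3795 − 0.57888×4.1026)/0.42112 = 0.0110 → z₀ = 1.011 m
V₃ = V₁ · ln(z₃/z₀)/ln(z₁/z₀) = 17.1 × 4.8794/2.3686 = 35.2269 m/s

35.23 m/s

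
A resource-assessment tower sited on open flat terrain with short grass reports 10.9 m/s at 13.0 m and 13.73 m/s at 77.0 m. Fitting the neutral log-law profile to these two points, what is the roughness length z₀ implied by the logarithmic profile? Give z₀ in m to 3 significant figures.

z₀ ≈ 0.0138 m

Log law: V(z) ∝ ln(z/z₀). With r = V₁/V₂ = 10.9/13.73 = 0.79388,
r · ln(z₂/z₀) = ln(z₁/z₀) ⇒ ln z₀ = (ln z₁ − r·ln z₂)/(1 − r)
ln z₀ = (2.56495 − 0.79388×4.34381) / 0.20612 = -4.2865
z₀ = exp(-4.2865) = 0.01375 m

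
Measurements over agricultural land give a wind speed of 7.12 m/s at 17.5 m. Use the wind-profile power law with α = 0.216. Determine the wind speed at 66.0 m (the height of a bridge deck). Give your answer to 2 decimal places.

9.48 m/s

Power-law profile: V₂ = V₁ · (z₂/z₁)^α
V₂ = 7.12 × (66.0/17.5)^0.216 = 7.12 × (3.7714)^0.216
    = 7.12 × 1.3321 = 9.4843 m/s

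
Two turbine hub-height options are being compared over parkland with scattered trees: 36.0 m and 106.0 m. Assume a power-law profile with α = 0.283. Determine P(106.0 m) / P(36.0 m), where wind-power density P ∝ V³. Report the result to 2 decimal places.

2.50

Speed ratio: V_B/V_A = (z_B/z_A)^α = (106.0/36.0)^0.283 = (2.9444)^0.283 = 1.35746
Power-density ratio: P_B/P_A = (V_B/V_A)³ = (1.35746)³ = 2.50140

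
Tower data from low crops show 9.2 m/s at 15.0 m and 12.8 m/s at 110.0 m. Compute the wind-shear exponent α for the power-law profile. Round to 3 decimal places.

α ≈ 0.166

Power law: V₂/V₁ = (z₂/z₁)^α ⇒ α = ln(V₂/V₁) / ln(z₂/z₁)
α = ln(12.8/9.2) / ln(110.0/15.0) = ln(1.3913) / ln(7.3333)
  = 0.33024 / 1.99243 = 0.16575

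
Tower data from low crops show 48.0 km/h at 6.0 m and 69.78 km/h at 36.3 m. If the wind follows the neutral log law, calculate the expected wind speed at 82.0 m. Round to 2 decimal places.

79.64 km/h

Log law: V ∝ ln(z/z₀). From the pair, with r = V₁/V₂ = 0.68788,
ln z₀ = (ln z₁ − r·ln z₂)/(1 − r) = (1.7918 − 0.68788×3.5918)/0.31212 = -2.1753 → z₀ = 0.1136 m
V₃ = V₁ · ln(z₃/z₀)/ln(z₁/z₀) = 48.0 × 6.5820/3.9671 = 79.6400 km/h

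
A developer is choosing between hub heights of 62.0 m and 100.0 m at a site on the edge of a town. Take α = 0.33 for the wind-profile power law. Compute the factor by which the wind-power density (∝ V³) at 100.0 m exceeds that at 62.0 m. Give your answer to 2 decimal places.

Speed ratio: V_B/V_A = (z_B/z_A)^α = (100.0/62.0)^0.33 = (1.6129)^0.33 = 1.17088
Power-density ratio: P_B/P_A = (V_B/V_A)³ = (1.17088)³ = 1.60521

1.61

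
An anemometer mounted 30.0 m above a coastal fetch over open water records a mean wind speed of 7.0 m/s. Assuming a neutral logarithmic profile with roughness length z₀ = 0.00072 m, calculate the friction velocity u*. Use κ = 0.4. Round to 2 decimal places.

u* ≈ 0.26 m/s

Log law: V(z) = (u*/κ) · ln(z/z₀) ⇒ u* = κ · V / ln(z/z₀)
u* = 0.4 × 7.0 / ln(30.0/0.00072) = 0.4 × 7.0 / 10.6375
   = 2.8000 / 10.6375 = 0.2632 m/s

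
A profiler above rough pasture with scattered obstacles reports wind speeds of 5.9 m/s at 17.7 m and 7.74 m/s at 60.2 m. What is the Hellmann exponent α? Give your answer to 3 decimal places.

Power law: V₂/V₁ = (z₂/z₁)^α ⇒ α = ln(V₂/V₁) / ln(z₂/z₁)
α = ln(7.74/5.9) / ln(60.2/17.7) = ln(1.3119) / ln(3.4011)
  = 0.27145 / 1.22411 = 0.22175

α ≈ 0.222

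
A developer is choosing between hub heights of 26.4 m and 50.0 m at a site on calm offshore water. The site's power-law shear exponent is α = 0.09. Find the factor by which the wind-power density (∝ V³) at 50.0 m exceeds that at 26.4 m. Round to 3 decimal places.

Speed ratio: V_B/V_A = (z_B/z_A)^α = (50.0/26.4)^0.09 = (1.8939)^0.09 = 1.05916
Power-density ratio: P_B/P_A = (V_B/V_A)³ = (1.05916)³ = 1.18820

1.188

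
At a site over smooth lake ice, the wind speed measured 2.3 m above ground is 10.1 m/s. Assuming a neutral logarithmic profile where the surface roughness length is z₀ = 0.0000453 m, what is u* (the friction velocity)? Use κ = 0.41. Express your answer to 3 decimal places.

Log law: V(z) = (u*/κ) · ln(z/z₀) ⇒ u* = κ · V / ln(z/z₀)
u* = 0.41 × 10.1 / ln(2.3/0.0000453) = 0.41 × 10.1 / 10.8351
   = 4.1410 / 10.8351 = 0.3822 m/s

u* ≈ 0.382 m/s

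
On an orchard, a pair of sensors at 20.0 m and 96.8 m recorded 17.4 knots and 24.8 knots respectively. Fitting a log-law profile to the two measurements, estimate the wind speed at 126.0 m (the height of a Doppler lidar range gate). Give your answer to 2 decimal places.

26.04 knots

Log law: V ∝ ln(z/z₀). From the pair, with r = V₁/V₂ = 0.70161,
ln z₀ = (ln z₁ − r·ln z₂)/(1 − r) = (2.9957 − 0.70161×4.5726)/0.29839 = -0.7121 → z₀ = 0.4906 m
V₃ = V₁ · ln(z₃/z₀)/ln(z₁/z₀) = 17.4 × 5.5484/3.7079 = 26.0372 knots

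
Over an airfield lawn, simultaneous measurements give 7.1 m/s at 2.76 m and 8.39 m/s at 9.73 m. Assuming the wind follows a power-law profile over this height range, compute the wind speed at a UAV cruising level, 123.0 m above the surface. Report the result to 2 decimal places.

First find α: α = ln(V₂/V₁)/ln(z₂/z₁) = ln(8.39/7.1)/ln(9.73/2.76) = 0.16695/1.25998 = 0.1325
Extrapolate from 9.73 m to 123.0 m: V₃ = 8.39 × (123.0/9.73)^0.1325 = 8.39 × 1.3995 = 11.7422 m/s

11.74 m/s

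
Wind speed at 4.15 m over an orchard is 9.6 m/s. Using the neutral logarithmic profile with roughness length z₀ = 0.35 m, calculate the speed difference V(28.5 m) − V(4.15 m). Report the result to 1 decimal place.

7.5 m/s

Log law: V₂ = V₁ · ln(z₂/z₀)/ln(z₁/z₀) = 9.6 × 4.3997/2.4729 = 17.0799 m/s
ΔV = 17.0799 − 9.6 = 7.4799 m/s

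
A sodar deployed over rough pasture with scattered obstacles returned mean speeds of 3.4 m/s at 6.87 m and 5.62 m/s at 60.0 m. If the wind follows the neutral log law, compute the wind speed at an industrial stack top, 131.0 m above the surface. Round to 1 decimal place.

6.4 m/s

Log law: V ∝ ln(z/z₀). From the pair, with r = V₁/V₂ = 0.60498,
ln z₀ = (ln z₁ − r·ln z₂)/(1 − r) = (1.9272 − 0.60498×4.0943)/0.39502 = -1.3919 → z₀ = 0.2486 m
V₃ = V₁ · ln(z₃/z₀)/ln(z₁/z₀) = 3.4 × 6.2671/3.3191 = 6.4199 m/s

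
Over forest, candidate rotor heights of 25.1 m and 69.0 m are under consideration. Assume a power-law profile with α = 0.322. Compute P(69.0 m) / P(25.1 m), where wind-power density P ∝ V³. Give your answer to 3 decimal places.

Speed ratio: V_B/V_A = (z_B/z_A)^α = (69.0/25.1)^0.322 = (2.7490)^0.322 = 1.38489
Power-density ratio: P_B/P_A = (V_B/V_A)³ = (1.38489)³ = 2.65609

2.656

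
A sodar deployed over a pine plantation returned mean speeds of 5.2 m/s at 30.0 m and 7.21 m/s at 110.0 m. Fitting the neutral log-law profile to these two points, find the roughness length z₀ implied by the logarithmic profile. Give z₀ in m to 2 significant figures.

z₀ ≈ 1.0 m

Log law: V(z) ∝ ln(z/z₀). With r = V₁/V₂ = 5.2/7.21 = 0.72122,
r · ln(z₂/z₀) = ln(z₁/z₀) ⇒ ln z₀ = (ln z₁ − r·ln z₂)/(1 − r)
ln z₀ = (3.40120 − 0.72122×4.70048) / 0.27878 = 0.0399
z₀ = exp(0.0399) = 1.041 m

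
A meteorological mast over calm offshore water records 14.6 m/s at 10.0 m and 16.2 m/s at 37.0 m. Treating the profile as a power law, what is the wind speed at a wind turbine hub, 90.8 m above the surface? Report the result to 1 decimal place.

17.4 m/s

First find α: α = ln(V₂/V₁)/ln(z₂/z₁) = ln(16.2/14.6)/ln(37.0/10.0) = 0.10399/1.30833 = 0.0795
Extrapolate from 37.0 m to 90.8 m: V₃ = 16.2 × (90.8/37.0)^0.0795 = 16.2 × 1.0740 = 17.3982 m/s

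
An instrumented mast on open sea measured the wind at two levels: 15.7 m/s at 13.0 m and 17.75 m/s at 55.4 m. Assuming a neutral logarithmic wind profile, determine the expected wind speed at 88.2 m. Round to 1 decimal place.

18.4 m/s

Log law: V ∝ ln(z/z₀). From the pair, with r = V₁/V₂ = 0.88451,
ln z₀ = (ln z₁ − r·ln z₂)/(1 − r) = (2.5649 − 0.88451×4.0146)/0.11549 = -8.5371 → z₀ = 0.0001961 m
V₃ = V₁ · ln(z₃/z₀)/ln(z₁/z₀) = 15.7 × 13.0167/11.1020 = 18.4076 m/s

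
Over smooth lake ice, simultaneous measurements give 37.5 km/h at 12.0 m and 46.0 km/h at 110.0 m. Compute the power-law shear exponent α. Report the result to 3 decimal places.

Power law: V₂/V₁ = (z₂/z₁)^α ⇒ α = ln(V₂/V₁) / ln(z₂/z₁)
α = ln(46.0/37.5) / ln(110.0/12.0) = ln(1.2267) / ln(9.1667)
  = 0.20430 / 2.21557 = 0.09221

α ≈ 0.092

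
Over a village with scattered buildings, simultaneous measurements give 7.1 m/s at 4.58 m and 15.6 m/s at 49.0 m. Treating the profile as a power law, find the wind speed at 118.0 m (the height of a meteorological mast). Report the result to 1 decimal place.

20.9 m/s

First find α: α = ln(V₂/V₁)/ln(z₂/z₁) = ln(15.6/7.1)/ln(49.0/4.58) = 0.78718/2.37012 = 0.3321
Extrapolate from 49.0 m to 118.0 m: V₃ = 15.6 × (118.0/49.0)^0.3321 = 15.6 × 1.3390 = 20.8878 m/s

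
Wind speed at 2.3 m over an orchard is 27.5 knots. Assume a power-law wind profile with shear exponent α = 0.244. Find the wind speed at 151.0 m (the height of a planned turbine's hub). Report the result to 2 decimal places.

Power-law profile: V₂ = V₁ · (z₂/z₁)^α
V₂ = 27.5 × (151.0/2.3)^0.244 = 27.5 × (65.6522)^0.244
    = 27.5 × 2.7759 = 76.3381 knots

76.34 knots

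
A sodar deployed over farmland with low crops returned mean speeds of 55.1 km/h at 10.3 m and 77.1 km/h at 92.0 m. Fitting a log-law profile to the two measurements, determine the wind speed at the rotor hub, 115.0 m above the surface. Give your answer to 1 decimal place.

Log law: V ∝ ln(z/z₀). From the pair, with r = V₁/V₂ = 0.71466,
ln z₀ = (ln z₁ − r·ln z₂)/(1 − r) = (2.3321 − 0.71466×4.5218)/0.28534 = -3.1519 → z₀ = 0.04277 m
V₃ = V₁ · ln(z₃/z₀)/ln(z₁/z₀) = 55.1 × 7.8969/5.4841 = 79.3420 km/h

79.3 km/h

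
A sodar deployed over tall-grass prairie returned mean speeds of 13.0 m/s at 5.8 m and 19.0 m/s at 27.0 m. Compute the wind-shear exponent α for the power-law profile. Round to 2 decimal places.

α ≈ 0.25

Power law: V₂/V₁ = (z₂/z₁)^α ⇒ α = ln(V₂/V₁) / ln(z₂/z₁)
α = ln(19.0/13.0) / ln(27.0/5.8) = ln(1.4615) / ln(4.6552)
  = 0.37949 / 1.53798 = 0.24675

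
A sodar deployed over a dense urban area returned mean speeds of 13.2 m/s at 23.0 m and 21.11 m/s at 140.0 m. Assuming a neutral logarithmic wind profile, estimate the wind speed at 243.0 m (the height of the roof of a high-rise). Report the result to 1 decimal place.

Log law: V ∝ ln(z/z₀). From the pair, with r = V₁/V₂ = 0.62530,
ln z₀ = (ln z₁ − r·ln z₂)/(1 − r) = (3.1355 − 0.62530×4.9416)/0.37470 = 0.1214 → z₀ = 1.129 m
V₃ = V₁ · ln(z₃/z₀)/ln(z₁/z₀) = 13.2 × 5.3716/3.0141 = 23.5249 m/s

23.5 m/s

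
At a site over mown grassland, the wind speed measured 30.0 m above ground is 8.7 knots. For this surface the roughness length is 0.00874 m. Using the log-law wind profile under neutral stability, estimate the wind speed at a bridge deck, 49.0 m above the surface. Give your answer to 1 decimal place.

9.2 knots

Log law: V(z) ∝ ln(z/z₀), so V₂/V₁ = ln(z₂/z₀) / ln(z₁/z₀).
ln(49.0/0.00874) = 8.6317, ln(30.0/0.00874) = 8.1410
V₂ = 8.7 × 8.6317/8.1410 = 8.7 × 1.0603 = 9.2243 knots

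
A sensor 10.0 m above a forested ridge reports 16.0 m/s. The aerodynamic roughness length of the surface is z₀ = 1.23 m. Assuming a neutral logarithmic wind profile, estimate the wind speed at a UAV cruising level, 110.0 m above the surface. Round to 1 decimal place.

Log law: V(z) ∝ ln(z/z₀), so V₂/V₁ = ln(z₂/z₀) / ln(z₁/z₀).
ln(110.0/1.23) = 4.4935, ln(10.0/1.23) = 2.0956
V₂ = 16.0 × 4.4935/2.0956 = 16.0 × 2.1443 = 34.3083 m/s

34.3 m/s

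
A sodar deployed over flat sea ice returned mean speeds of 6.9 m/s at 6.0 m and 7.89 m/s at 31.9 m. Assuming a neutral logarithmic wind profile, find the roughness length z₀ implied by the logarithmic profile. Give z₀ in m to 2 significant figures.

Log law: V(z) ∝ ln(z/z₀). With r = V₁/V₂ = 6.9/7.89 = 0.87452,
r · ln(z₂/z₀) = ln(z₁/z₀) ⇒ ln z₀ = (ln z₁ − r·ln z₂)/(1 − r)
ln z₀ = (1.79176 − 0.87452×3.46261) / 0.12548 = -9.8535
z₀ = exp(-9.8535) = 0.00005256 m

z₀ ≈ 0.000053 m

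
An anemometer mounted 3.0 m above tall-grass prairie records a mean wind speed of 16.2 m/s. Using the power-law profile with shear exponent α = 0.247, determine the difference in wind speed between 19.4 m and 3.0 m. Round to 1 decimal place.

Power law: V₂ = V₁ · (z₂/z₁)^α = 16.2 × (6.4667)^0.247 = 25.6893 m/s
ΔV = 25.6893 − 16.2 = 9.4893 m/s

9.5 m/s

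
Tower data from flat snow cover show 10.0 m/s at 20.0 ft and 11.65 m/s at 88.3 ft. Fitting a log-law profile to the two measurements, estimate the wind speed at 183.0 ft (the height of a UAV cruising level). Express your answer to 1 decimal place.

12.5 m/s

Log law: V ∝ ln(z/z₀). From the pair, with r = V₁/V₂ = 0.85837,
ln z₀ = (ln z₁ − r·ln z₂)/(1 − r) = (2.9957 − 0.85837×4.4807)/0.14163 = -6.0043 → z₀ = 0.002468 ft
V₃ = V₁ · ln(z₃/z₀)/ln(z₁/z₀) = 10.0 × 11.2138/9.0000 = 12.4597 m/s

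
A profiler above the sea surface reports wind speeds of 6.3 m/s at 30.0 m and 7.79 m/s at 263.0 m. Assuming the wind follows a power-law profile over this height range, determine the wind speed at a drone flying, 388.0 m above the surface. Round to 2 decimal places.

First find α: α = ln(V₂/V₁)/ln(z₂/z₁) = ln(7.79/6.3)/ln(263.0/30.0) = 0.21229/2.17096 = 0.0978
Extrapolate from 263.0 m to 388.0 m: V₃ = 7.79 × (388.0/263.0)^0.0978 = 7.79 × 1.0388 = 8.0919 m/s

8.09 m/s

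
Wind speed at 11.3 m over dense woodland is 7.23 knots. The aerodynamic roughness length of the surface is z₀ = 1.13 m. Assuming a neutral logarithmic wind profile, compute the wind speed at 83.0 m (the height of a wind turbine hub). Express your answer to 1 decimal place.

13.5 knots

Log law: V(z) ∝ ln(z/z₀), so V₂/V₁ = ln(z₂/z₀) / ln(z₁/z₀).
ln(83.0/1.13) = 4.2966, ln(11.3/1.13) = 2.3026
V₂ = 7.23 × 4.2966/2.3026 = 7.23 × 1.8660 = 13.4912 knots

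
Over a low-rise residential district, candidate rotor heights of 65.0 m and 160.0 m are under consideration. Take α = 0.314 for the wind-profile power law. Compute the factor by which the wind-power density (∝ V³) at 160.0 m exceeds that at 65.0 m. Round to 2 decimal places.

2.34

Speed ratio: V_B/V_A = (z_B/z_A)^α = (160.0/65.0)^0.314 = (2.4615)^0.314 = 1.32690
Power-density ratio: P_B/P_A = (V_B/V_A)³ = (1.32690)³ = 2.33624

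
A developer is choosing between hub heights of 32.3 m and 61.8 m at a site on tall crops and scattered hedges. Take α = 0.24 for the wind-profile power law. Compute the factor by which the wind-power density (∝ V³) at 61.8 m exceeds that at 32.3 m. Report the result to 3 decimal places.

1.595

Speed ratio: V_B/V_A = (z_B/z_A)^α = (61.8/32.3)^0.24 = (1.9133)^0.24 = 1.16850
Power-density ratio: P_B/P_A = (V_B/V_A)³ = (1.16850)³ = 1.59546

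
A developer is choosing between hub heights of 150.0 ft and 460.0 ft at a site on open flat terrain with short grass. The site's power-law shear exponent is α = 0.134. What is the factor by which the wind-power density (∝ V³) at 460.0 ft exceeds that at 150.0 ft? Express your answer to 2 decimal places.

1.57

Speed ratio: V_B/V_A = (z_B/z_A)^α = (460.0/150.0)^0.134 = (3.0667)^0.134 = 1.16202
Power-density ratio: P_B/P_A = (V_B/V_A)³ = (1.16202)³ = 1.56906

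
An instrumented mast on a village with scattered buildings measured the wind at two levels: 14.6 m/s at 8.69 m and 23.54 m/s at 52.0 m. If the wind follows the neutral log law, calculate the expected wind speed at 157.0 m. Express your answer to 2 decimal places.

Log law: V ∝ ln(z/z₀). From the pair, with r = V₁/V₂ = 0.62022,
ln z₀ = (ln z₁ − r·ln z₂)/(1 − r) = (2.1622 − 0.62022×3.9512)/0.37978 = -0.7596 → z₀ = 0.4679 m
V₃ = V₁ · ln(z₃/z₀)/ln(z₁/z₀) = 14.6 × 5.8158/2.9217 = 29.0617 m/s

29.06 m/s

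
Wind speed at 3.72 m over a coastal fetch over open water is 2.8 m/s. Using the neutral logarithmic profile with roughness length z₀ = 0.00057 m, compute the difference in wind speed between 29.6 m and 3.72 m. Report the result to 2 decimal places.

Log law: V₂ = V₁ · ln(z₂/z₀)/ln(z₁/z₀) = 2.8 × 10.8576/8.7836 = 3.4612 m/s
ΔV = 3.4612 − 2.8 = 0.6612 m/s

0.66 m/s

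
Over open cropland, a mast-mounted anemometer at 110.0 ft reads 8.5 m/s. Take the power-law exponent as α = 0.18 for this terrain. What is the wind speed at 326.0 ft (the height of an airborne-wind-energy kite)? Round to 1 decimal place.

Power-law profile: V₂ = V₁ · (z₂/z₁)^α
V₂ = 8.5 × (326.0/110.0)^0.18 = 8.5 × (2.9636)^0.18
    = 8.5 × 1.2160 = 10.3359 m/s

10.3 m/s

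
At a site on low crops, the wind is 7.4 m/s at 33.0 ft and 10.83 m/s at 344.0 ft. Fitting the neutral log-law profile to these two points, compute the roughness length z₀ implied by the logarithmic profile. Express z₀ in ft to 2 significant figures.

z₀ ≈ 0.21 ft

Log law: V(z) ∝ ln(z/z₀). With r = V₁/V₂ = 7.4/10.83 = 0.68329,
r · ln(z₂/z₀) = ln(z₁/z₀) ⇒ ln z₀ = (ln z₁ − r·ln z₂)/(1 − r)
ln z₀ = (3.49651 − 0.68329×5.84064) / 0.31671 = -1.5608
z₀ = exp(-1.5608) = 0.2100 ft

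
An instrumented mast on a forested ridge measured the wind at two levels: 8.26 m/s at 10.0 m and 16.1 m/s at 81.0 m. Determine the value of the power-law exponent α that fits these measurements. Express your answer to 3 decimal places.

α ≈ 0.319

Power law: V₂/V₁ = (z₂/z₁)^α ⇒ α = ln(V₂/V₁) / ln(z₂/z₁)
α = ln(16.1/8.26) / ln(81.0/10.0) = ln(1.9492) / ln(8.1000)
  = 0.66739 / 2.09186 = 0.31904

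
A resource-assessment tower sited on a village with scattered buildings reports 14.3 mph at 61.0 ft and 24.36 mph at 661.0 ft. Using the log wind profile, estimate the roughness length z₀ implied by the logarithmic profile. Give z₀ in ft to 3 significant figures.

z₀ ≈ 2.06 ft

Log law: V(z) ∝ ln(z/z₀). With r = V₁/V₂ = 14.3/24.36 = 0.58703,
r · ln(z₂/z₀) = ln(z₁/z₀) ⇒ ln z₀ = (ln z₁ − r·ln z₂)/(1 − r)
ln z₀ = (4.11087 − 0.58703×6.49375) / 0.41297 = 0.7237
z₀ = exp(0.7237) = 2.062 ft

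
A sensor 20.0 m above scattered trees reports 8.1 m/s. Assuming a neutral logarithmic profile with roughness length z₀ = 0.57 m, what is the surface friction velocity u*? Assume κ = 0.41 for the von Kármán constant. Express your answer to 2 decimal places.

u* ≈ 0.93 m/s

Log law: V(z) = (u*/κ) · ln(z/z₀) ⇒ u* = κ · V / ln(z/z₀)
u* = 0.41 × 8.1 / ln(20.0/0.57) = 0.41 × 8.1 / 3.5579
   = 3.3210 / 3.5579 = 0.9334 m/s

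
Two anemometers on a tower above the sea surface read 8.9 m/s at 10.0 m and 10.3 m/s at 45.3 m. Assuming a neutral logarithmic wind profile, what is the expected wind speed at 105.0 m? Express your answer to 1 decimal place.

Log law: V ∝ ln(z/z₀). From the pair, with r = V₁/V₂ = 0.86408,
ln z₀ = (ln z₁ − r·ln z₂)/(1 − r) = (2.3026 − 0.86408×3.8133)/0.13592 = -7.3013 → z₀ = 0.0006747 m
V₃ = V₁ · ln(z₃/z₀)/ln(z₁/z₀) = 8.9 × 11.9553/9.6039 = 11.0790 m/s

11.1 m/s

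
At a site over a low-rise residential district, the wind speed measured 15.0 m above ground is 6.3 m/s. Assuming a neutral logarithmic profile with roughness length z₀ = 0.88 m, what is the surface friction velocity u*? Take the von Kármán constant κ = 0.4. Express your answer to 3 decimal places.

Log law: V(z) = (u*/κ) · ln(z/z₀) ⇒ u* = κ · V / ln(z/z₀)
u* = 0.4 × 6.3 / ln(15.0/0.88) = 0.4 × 6.3 / 2.8359
   = 2.5200 / 2.8359 = 0.8886 m/s

u* ≈ 0.889 m/s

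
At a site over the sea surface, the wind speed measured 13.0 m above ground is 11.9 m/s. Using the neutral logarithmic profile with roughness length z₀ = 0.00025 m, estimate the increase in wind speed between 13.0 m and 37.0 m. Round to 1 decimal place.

Log law: V₂ = V₁ · ln(z₂/z₀)/ln(z₁/z₀) = 11.9 × 11.9050/10.8590 = 13.0462 m/s
ΔV = 13.0462 − 11.9 = 1.1462 m/s

1.1 m/s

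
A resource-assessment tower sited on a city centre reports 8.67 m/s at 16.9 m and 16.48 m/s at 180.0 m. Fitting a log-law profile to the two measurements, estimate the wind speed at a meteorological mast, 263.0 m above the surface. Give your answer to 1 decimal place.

17.7 m/s

Log law: V ∝ ln(z/z₀). From the pair, with r = V₁/V₂ = 0.52609,
ln z₀ = (ln z₁ − r·ln z₂)/(1 − r) = (2.8273 − 0.52609×5.1930)/0.47391 = 0.2012 → z₀ = 1.223 m
V₃ = V₁ · ln(z₃/z₀)/ln(z₁/z₀) = 8.67 × 5.3710/2.6261 = 17.7319 m/s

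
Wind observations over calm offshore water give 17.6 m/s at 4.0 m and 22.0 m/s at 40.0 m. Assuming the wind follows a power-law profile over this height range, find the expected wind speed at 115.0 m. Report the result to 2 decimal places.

First find α: α = ln(V₂/V₁)/ln(z₂/z₁) = ln(22.0/17.6)/ln(40.0/4.0) = 0.22314/2.30259 = 0.0969
Extrapolate from 40.0 m to 115.0 m: V₃ = 22.0 × (115.0/40.0)^0.0969 = 22.0 × 1.1078 = 24.3708 m/s

24.37 m/s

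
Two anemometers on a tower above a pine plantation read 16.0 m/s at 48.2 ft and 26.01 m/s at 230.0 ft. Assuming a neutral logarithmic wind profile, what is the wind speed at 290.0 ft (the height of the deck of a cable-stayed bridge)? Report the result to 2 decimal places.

Log law: V ∝ ln(z/z₀). From the pair, with r = V₁/V₂ = 0.61515,
ln z₀ = (ln z₁ − r·ln z₂)/(1 − r) = (3.8754 − 0.61515×5.4381)/0.38485 = 1.3775 → z₀ = 3.965 ft
V₃ = V₁ · ln(z₃/z₀)/ln(z₁/z₀) = 16.0 × 4.2924/2.4979 = 27.4948 m/s

27.49 m/s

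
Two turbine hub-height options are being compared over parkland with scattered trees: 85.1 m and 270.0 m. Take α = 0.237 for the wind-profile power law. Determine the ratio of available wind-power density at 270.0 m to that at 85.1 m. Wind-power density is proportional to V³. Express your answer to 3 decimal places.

2.273

Speed ratio: V_B/V_A = (z_B/z_A)^α = (270.0/85.1)^0.237 = (3.1727)^0.237 = 1.31474
Power-density ratio: P_B/P_A = (V_B/V_A)³ = (1.31474)³ = 2.27258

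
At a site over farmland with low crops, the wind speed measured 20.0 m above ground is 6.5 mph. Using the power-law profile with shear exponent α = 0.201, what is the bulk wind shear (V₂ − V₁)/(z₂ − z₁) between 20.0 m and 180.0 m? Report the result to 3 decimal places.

0.023 mph/m

Power law: V₂ = V₁ · (z₂/z₁)^α = 6.5 × (9.0000)^0.201 = 10.1092 mph
ΔV/Δz = (10.1092 − 6.5)/(180.0 − 20.0) = 3.6092/160.0000 = 0.02256 mph/m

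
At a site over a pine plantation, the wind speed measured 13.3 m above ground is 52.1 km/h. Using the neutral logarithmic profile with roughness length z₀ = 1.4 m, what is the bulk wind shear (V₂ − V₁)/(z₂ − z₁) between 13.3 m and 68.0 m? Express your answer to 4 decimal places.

Log law: V₂ = V₁ · ln(z₂/z₀)/ln(z₁/z₀) = 52.1 × 3.8830/2.2513 = 89.8623 km/h
ΔV/Δz = (89.8623 − 52.1)/(68.0 − 13.3) = 37.7623/54.7000 = 0.69035 km/h/m

0.6904 km/h/m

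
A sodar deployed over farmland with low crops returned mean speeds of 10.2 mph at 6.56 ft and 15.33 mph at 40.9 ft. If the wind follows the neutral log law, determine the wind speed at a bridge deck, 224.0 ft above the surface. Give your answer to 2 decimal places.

Log law: V ∝ ln(z/z₀). From the pair, with r = V₁/V₂ = 0.66536,
ln z₀ = (ln z₁ − r·ln z₂)/(1 − r) = (1.8810 − 0.66536×3.7111)/0.33464 = -1.7579 → z₀ = 0.1724 ft
V₃ = V₁ · ln(z₃/z₀)/ln(z₁/z₀) = 10.2 × 7.1695/3.6389 = 20.0967 mph

20.10 mph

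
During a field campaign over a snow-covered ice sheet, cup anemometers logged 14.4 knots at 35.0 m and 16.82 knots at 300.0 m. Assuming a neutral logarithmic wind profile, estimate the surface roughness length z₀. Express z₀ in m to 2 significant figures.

Log law: V(z) ∝ ln(z/z₀). With r = V₁/V₂ = 14.4/16.82 = 0.85612,
r · ln(z₂/z₀) = ln(z₁/z₀) ⇒ ln z₀ = (ln z₁ − r·ln z₂)/(1 − r)
ln z₀ = (3.55535 − 0.85612×5.70378) / 0.14388 = -9.2287
z₀ = exp(-9.2287) = 0.00009818 m

z₀ ≈ 0.000098 m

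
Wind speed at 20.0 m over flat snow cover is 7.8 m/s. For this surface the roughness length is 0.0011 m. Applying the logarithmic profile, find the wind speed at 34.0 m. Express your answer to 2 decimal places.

Log law: V(z) ∝ ln(z/z₀), so V₂/V₁ = ln(z₂/z₀) / ln(z₁/z₀).
ln(34.0/0.0011) = 10.3388, ln(20.0/0.0011) = 9.8082
V₂ = 7.8 × 10.3388/9.8082 = 7.8 × 1.0541 = 8.2220 m/s

8.22 m/s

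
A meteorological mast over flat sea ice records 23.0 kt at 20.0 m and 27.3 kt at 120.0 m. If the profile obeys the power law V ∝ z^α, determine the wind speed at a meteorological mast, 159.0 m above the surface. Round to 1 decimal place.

First find α: α = ln(V₂/V₁)/ln(z₂/z₁) = ln(27.3/23.0)/ln(120.0/20.0) = 0.17139/1.79176 = 0.0957
Extrapolate from 120.0 m to 159.0 m: V₃ = 27.3 × (159.0/120.0)^0.0957 = 27.3 × 1.0273 = 28.0449 kt

28.0 kt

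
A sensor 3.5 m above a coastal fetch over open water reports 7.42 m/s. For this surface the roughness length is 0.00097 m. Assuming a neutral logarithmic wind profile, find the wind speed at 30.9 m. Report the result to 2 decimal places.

9.39 m/s

Log law: V(z) ∝ ln(z/z₀), so V₂/V₁ = ln(z₂/z₀) / ln(z₁/z₀).
ln(30.9/0.00097) = 10.3690, ln(3.5/0.00097) = 8.1910
V₂ = 7.42 × 10.3690/8.1910 = 7.42 × 1.2659 = 9.3930 m/s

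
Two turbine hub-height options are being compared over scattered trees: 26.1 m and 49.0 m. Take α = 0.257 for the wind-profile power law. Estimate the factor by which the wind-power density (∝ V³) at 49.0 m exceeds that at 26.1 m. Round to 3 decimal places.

Speed ratio: V_B/V_A = (z_B/z_A)^α = (49.0/26.1)^0.257 = (1.8774)^0.257 = 1.17572
Power-density ratio: P_B/P_A = (V_B/V_A)³ = (1.17572)³ = 1.62522

1.625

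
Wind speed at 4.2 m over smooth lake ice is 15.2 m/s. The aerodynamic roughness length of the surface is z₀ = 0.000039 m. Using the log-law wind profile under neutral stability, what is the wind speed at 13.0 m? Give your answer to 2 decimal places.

16.68 m/s

Log law: V(z) ∝ ln(z/z₀), so V₂/V₁ = ln(z₂/z₀) / ln(z₁/z₀).
ln(13.0/0.000039) = 12.7169, ln(4.2/0.000039) = 11.5870
V₂ = 15.2 × 12.7169/11.5870 = 15.2 × 1.0975 = 16.6822 m/s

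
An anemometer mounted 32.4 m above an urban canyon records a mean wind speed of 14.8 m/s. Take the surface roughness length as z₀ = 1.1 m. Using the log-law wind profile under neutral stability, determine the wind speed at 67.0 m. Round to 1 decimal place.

18.0 m/s

Log law: V(z) ∝ ln(z/z₀), so V₂/V₁ = ln(z₂/z₀) / ln(z₁/z₀).
ln(67.0/1.1) = 4.1094, ln(32.4/1.1) = 3.3828
V₂ = 14.8 × 4.1094/3.3828 = 14.8 × 1.2148 = 17.9786 m/s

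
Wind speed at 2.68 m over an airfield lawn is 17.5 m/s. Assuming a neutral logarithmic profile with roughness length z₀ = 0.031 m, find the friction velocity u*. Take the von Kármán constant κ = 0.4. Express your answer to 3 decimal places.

u* ≈ 1.570 m/s

Log law: V(z) = (u*/κ) · ln(z/z₀) ⇒ u* = κ · V / ln(z/z₀)
u* = 0.4 × 17.5 / ln(2.68/0.031) = 0.4 × 17.5 / 4.4596
   = 7.0000 / 4.4596 = 1.5697 m/s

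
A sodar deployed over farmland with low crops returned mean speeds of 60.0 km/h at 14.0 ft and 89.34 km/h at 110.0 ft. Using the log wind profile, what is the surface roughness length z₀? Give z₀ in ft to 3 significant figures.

z₀ ≈ 0.207 ft

Log law: V(z) ∝ ln(z/z₀). With r = V₁/V₂ = 60.0/89.34 = 0.67159,
r · ln(z₂/z₀) = ln(z₁/z₀) ⇒ ln z₀ = (ln z₁ − r·ln z₂)/(1 − r)
ln z₀ = (2.63906 − 0.67159×4.70048) / 0.32841 = -1.5765
z₀ = exp(-1.5765) = 0.2067 ft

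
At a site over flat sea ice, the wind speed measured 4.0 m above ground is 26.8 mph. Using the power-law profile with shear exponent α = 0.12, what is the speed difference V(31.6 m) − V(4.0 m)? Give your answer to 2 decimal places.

Power law: V₂ = V₁ · (z₂/z₁)^α = 26.8 × (7.9000)^0.12 = 34.3439 mph
ΔV = 34.3439 − 26.8 = 7.5439 mph

7.54 mph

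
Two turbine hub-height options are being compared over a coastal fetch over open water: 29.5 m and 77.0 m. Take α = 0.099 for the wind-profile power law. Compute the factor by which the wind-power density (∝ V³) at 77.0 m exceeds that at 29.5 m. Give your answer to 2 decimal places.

Speed ratio: V_B/V_A = (z_B/z_A)^α = (77.0/29.5)^0.099 = (2.6102)^0.099 = 1.09964
Power-density ratio: P_B/P_A = (V_B/V_A)³ = (1.09964)³ = 1.32969

1.33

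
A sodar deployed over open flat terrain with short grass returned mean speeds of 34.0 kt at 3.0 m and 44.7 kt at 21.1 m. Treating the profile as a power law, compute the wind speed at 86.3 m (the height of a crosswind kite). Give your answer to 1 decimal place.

54.5 kt

First find α: α = ln(V₂/V₁)/ln(z₂/z₁) = ln(44.7/34.0)/ln(21.1/3.0) = 0.27361/1.95066 = 0.1403
Extrapolate from 21.1 m to 86.3 m: V₃ = 44.7 × (86.3/21.1)^0.1403 = 44.7 × 1.2184 = 54.4644 kt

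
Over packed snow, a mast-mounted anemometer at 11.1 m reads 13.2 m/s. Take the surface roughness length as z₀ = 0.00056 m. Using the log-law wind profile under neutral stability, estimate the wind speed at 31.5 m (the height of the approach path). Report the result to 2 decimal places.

Log law: V(z) ∝ ln(z/z₀), so V₂/V₁ = ln(z₂/z₀) / ln(z₁/z₀).
ln(31.5/0.00056) = 10.9376, ln(11.1/0.00056) = 9.8945
V₂ = 13.2 × 10.9376/9.8945 = 13.2 × 1.1054 = 14.5915 m/s

14.59 m/s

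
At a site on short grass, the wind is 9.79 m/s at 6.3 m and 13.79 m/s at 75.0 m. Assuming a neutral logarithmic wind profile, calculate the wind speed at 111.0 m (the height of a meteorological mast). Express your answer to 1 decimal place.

14.4 m/s

Log law: V ∝ ln(z/z₀). From the pair, with r = V₁/V₂ = 0.70993,
ln z₀ = (ln z₁ − r·ln z₂)/(1 − r) = (1.8405 − 0.70993×4.3175)/0.29007 = -4.2218 → z₀ = 0.01467 m
V₃ = V₁ · ln(z₃/z₀)/ln(z₁/z₀) = 9.79 × 8.9313/6.0623 = 14.4231 m/s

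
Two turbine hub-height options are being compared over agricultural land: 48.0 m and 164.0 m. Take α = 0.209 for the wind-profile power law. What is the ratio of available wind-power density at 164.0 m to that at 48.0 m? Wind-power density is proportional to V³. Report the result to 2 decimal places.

2.16

Speed ratio: V_B/V_A = (z_B/z_A)^α = (164.0/48.0)^0.209 = (3.4167)^0.209 = 1.29278
Power-density ratio: P_B/P_A = (V_B/V_A)³ = (1.29278)³ = 2.16057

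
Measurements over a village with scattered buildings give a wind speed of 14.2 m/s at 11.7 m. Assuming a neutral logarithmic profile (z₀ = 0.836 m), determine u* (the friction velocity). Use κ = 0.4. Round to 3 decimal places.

u* ≈ 2.153 m/s

Log law: V(z) = (u*/κ) · ln(z/z₀) ⇒ u* = κ · V / ln(z/z₀)
u* = 0.4 × 14.2 / ln(11.7/0.836) = 0.4 × 14.2 / 2.6387
   = 5.6800 / 2.6387 = 2.1526 m/s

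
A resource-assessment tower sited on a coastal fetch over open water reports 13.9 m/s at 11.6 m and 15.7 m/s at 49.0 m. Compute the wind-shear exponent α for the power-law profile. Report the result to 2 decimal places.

Power law: V₂/V₁ = (z₂/z₁)^α ⇒ α = ln(V₂/V₁) / ln(z₂/z₁)
α = ln(15.7/13.9) / ln(49.0/11.6) = ln(1.1295) / ln(4.2241)
  = 0.12177 / 1.44082 = 0.08452

α ≈ 0.08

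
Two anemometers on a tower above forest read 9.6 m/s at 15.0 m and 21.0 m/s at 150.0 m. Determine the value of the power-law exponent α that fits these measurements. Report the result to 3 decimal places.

Power law: V₂/V₁ = (z₂/z₁)^α ⇒ α = ln(V₂/V₁) / ln(z₂/z₁)
α = ln(21.0/9.6) / ln(150.0/15.0) = ln(2.1875) / ln(10.0000)
  = 0.78276 / 2.30259 = 0.33995

α ≈ 0.340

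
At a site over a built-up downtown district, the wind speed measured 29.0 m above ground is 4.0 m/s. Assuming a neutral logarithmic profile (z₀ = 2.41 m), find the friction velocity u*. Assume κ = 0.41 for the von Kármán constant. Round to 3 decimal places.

Log law: V(z) = (u*/κ) · ln(z/z₀) ⇒ u* = κ · V / ln(z/z₀)
u* = 0.41 × 4.0 / ln(29.0/2.41) = 0.41 × 4.0 / 2.4877
   = 1.6400 / 2.4877 = 0.6593 m/s

u* ≈ 0.659 m/s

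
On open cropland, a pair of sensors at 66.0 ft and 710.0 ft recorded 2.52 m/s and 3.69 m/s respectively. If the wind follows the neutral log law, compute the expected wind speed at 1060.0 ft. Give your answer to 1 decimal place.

Log law: V ∝ ln(z/z₀). From the pair, with r = V₁/V₂ = 0.68293,
ln z₀ = (ln z₁ − r·ln z₂)/(1 − r) = (4.1897 − 0.68293×6.5653)/0.31707 = -0.9270 → z₀ = 0.3957 ft
V₃ = V₁ · ln(z₃/z₀)/ln(z₁/z₀) = 2.52 × 7.8931/5.1167 = 3.8874 m/s

3.9 m/s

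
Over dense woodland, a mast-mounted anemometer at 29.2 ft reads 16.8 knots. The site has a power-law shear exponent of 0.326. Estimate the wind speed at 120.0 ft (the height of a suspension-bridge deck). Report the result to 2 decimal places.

26.63 knots

Power-law profile: V₂ = V₁ · (z₂/z₁)^α
V₂ = 16.8 × (120.0/29.2)^0.326 = 16.8 × (4.1096)^0.326
    = 16.8 × 1.5853 = 26.6322 knots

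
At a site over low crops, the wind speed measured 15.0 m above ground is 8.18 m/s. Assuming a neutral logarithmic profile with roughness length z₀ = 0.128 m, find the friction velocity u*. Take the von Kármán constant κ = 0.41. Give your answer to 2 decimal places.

Log law: V(z) = (u*/κ) · ln(z/z₀) ⇒ u* = κ · V / ln(z/z₀)
u* = 0.41 × 8.18 / ln(15.0/0.128) = 0.41 × 8.18 / 4.7638
   = 3.3538 / 4.7638 = 0.7040 m/s

u* ≈ 0.70 m/s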